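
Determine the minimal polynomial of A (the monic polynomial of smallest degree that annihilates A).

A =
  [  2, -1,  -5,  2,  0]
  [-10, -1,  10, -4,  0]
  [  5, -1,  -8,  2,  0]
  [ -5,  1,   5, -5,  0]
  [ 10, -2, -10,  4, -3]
x^2 + 6*x + 9

The characteristic polynomial is χ_A(x) = (x + 3)^5, so the eigenvalues are known. The minimal polynomial is
  m_A(x) = Π_λ (x − λ)^{k_λ}
where k_λ is the size of the *largest* Jordan block for λ (equivalently, the smallest k with (A − λI)^k v = 0 for every generalised eigenvector v of λ).

  λ = -3: largest Jordan block has size 2, contributing (x + 3)^2

So m_A(x) = (x + 3)^2 = x^2 + 6*x + 9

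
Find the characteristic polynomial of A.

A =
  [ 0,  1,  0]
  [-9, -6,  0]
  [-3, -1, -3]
x^3 + 9*x^2 + 27*x + 27

Expanding det(x·I − A) (e.g. by cofactor expansion or by noting that A is similar to its Jordan form J, which has the same characteristic polynomial as A) gives
  χ_A(x) = x^3 + 9*x^2 + 27*x + 27
which factors as (x + 3)^3. The eigenvalues (with algebraic multiplicities) are λ = -3 with multiplicity 3.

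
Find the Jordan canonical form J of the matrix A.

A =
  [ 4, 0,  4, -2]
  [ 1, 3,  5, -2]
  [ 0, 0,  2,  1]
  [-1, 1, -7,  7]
J_3(4) ⊕ J_1(4)

The characteristic polynomial is
  det(x·I − A) = x^4 - 16*x^3 + 96*x^2 - 256*x + 256 = (x - 4)^4

Eigenvalues and multiplicities (the geometric multiplicity of λ is n − rank(A − λI), which equals the number of Jordan blocks for λ):
  λ = 4: algebraic multiplicity = 4, geometric multiplicity = 2

Determining the block sizes for each eigenvalue:
  λ = 4: with am = 4 and gm = 2, the partition is not yet determined (e.g. several partitions of 4 into 2 parts exist). Let N = A − (4)·I. Computing rank(N^1) = 2, rank(N^2) = 1, rank(N^3) = 0; the number of blocks of size ≥ j is rank(N^{j−1}) − rank(N^j), giving [2, 1, 1]. So we have 1 block(s) of size 3, 1 block(s) of size 1 → block sizes [3, 1]

Assembling the blocks gives a Jordan form
J =
  [4, 1, 0, 0]
  [0, 4, 1, 0]
  [0, 0, 4, 0]
  [0, 0, 0, 4]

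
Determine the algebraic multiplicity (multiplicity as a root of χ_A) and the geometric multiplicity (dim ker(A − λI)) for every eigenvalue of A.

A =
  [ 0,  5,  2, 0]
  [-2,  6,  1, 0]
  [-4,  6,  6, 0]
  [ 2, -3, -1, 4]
λ = 4: alg = 4, geom = 2

Step 1 — factor the characteristic polynomial to read off the algebraic multiplicities:
  χ_A(x) = (x - 4)^4

Step 2 — compute geometric multiplicities via the rank-nullity identity g(λ) = n − rank(A − λI):
  rank(A − (4)·I) = 2, so dim ker(A − (4)·I) = n − 2 = 2

Summary:
  λ = 4: algebraic multiplicity = 4, geometric multiplicity = 2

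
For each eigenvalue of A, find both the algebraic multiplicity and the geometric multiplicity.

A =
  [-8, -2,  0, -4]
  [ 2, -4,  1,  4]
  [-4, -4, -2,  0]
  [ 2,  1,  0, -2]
λ = -4: alg = 4, geom = 2

Step 1 — factor the characteristic polynomial to read off the algebraic multiplicities:
  χ_A(x) = (x + 4)^4

Step 2 — compute geometric multiplicities via the rank-nullity identity g(λ) = n − rank(A − λI):
  rank(A − (-4)·I) = 2, so dim ker(A − (-4)·I) = n − 2 = 2

Summary:
  λ = -4: algebraic multiplicity = 4, geometric multiplicity = 2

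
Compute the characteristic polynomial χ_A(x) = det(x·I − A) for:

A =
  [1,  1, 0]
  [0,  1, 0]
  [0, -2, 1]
x^3 - 3*x^2 + 3*x - 1

Expanding det(x·I − A) (e.g. by cofactor expansion or by noting that A is similar to its Jordan form J, which has the same characteristic polynomial as A) gives
  χ_A(x) = x^3 - 3*x^2 + 3*x - 1
which factors as (x - 1)^3. The eigenvalues (with algebraic multiplicities) are λ = 1 with multiplicity 3.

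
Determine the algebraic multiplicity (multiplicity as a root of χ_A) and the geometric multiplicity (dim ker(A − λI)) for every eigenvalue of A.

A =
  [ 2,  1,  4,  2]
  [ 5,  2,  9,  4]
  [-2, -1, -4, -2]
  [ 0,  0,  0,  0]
λ = 0: alg = 4, geom = 2

Step 1 — factor the characteristic polynomial to read off the algebraic multiplicities:
  χ_A(x) = x^4

Step 2 — compute geometric multiplicities via the rank-nullity identity g(λ) = n − rank(A − λI):
  rank(A − (0)·I) = 2, so dim ker(A − (0)·I) = n − 2 = 2

Summary:
  λ = 0: algebraic multiplicity = 4, geometric multiplicity = 2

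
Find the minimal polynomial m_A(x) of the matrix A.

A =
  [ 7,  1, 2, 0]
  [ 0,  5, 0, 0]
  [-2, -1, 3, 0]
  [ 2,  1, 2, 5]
x^2 - 10*x + 25

The characteristic polynomial is χ_A(x) = (x - 5)^4, so the eigenvalues are known. The minimal polynomial is
  m_A(x) = Π_λ (x − λ)^{k_λ}
where k_λ is the size of the *largest* Jordan block for λ (equivalently, the smallest k with (A − λI)^k v = 0 for every generalised eigenvector v of λ).

  λ = 5: largest Jordan block has size 2, contributing (x − 5)^2

So m_A(x) = (x - 5)^2 = x^2 - 10*x + 25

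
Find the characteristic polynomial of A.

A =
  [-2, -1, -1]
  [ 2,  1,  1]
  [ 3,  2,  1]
x^3

Expanding det(x·I − A) (e.g. by cofactor expansion or by noting that A is similar to its Jordan form J, which has the same characteristic polynomial as A) gives
  χ_A(x) = x^3
which factors as x^3. The eigenvalues (with algebraic multiplicities) are λ = 0 with multiplicity 3.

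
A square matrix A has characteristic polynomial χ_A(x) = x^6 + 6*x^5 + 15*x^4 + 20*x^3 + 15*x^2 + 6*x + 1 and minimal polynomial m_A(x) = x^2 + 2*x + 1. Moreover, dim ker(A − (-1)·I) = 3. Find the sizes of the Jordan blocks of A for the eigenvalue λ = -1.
Block sizes for λ = -1: [2, 2, 2]

Step 1 — from the characteristic polynomial, algebraic multiplicity of λ = -1 is 6. From dim ker(A − (-1)·I) = 3, there are exactly 3 Jordan blocks for λ = -1.
Step 2 — from the minimal polynomial, the factor (x + 1)^2 tells us the largest block for λ = -1 has size 2.
Step 3 — with total size 6, 3 blocks, and largest block 2, the block sizes (in nonincreasing order) are [2, 2, 2].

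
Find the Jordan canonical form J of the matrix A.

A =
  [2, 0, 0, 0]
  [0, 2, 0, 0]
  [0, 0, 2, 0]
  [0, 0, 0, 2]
J_1(2) ⊕ J_1(2) ⊕ J_1(2) ⊕ J_1(2)

The characteristic polynomial is
  det(x·I − A) = x^4 - 8*x^3 + 24*x^2 - 32*x + 16 = (x - 2)^4

Eigenvalues and multiplicities (the geometric multiplicity of λ is n − rank(A − λI), which equals the number of Jordan blocks for λ):
  λ = 2: algebraic multiplicity = 4, geometric multiplicity = 4

Determining the block sizes for each eigenvalue:
  λ = 2: gm = am = 4, so every block has size 1 → block sizes [1, 1, 1, 1]

Assembling the blocks gives a Jordan form
J =
  [2, 0, 0, 0]
  [0, 2, 0, 0]
  [0, 0, 2, 0]
  [0, 0, 0, 2]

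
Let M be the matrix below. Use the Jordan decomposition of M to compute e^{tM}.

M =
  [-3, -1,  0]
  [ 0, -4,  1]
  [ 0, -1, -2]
e^{tM} =
  [exp(-3*t), t^2*exp(-3*t)/2 - t*exp(-3*t), -t^2*exp(-3*t)/2]
  [0, -t*exp(-3*t) + exp(-3*t), t*exp(-3*t)]
  [0, -t*exp(-3*t), t*exp(-3*t) + exp(-3*t)]

Strategy: write M = P · J · P⁻¹ where J is a Jordan canonical form, so e^{tM} = P · e^{tJ} · P⁻¹, and e^{tJ} can be computed block-by-block.

M has Jordan form
J =
  [-3,  1,  0]
  [ 0, -3,  1]
  [ 0,  0, -3]
(up to reordering of blocks).

Per-block formulas:
  For a 3×3 Jordan block J_3(-3): exp(t · J_3(-3)) = e^(-3t)·(I + t·N + (t^2/2)·N^2), where N is the 3×3 nilpotent shift.

After assembling e^{tJ} and conjugating by P, we get:

e^{tM} =
  [exp(-3*t), t^2*exp(-3*t)/2 - t*exp(-3*t), -t^2*exp(-3*t)/2]
  [0, -t*exp(-3*t) + exp(-3*t), t*exp(-3*t)]
  [0, -t*exp(-3*t), t*exp(-3*t) + exp(-3*t)]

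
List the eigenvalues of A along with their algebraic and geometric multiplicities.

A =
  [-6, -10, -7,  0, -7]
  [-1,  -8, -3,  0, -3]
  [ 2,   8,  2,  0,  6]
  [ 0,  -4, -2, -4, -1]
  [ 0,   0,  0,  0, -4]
λ = -4: alg = 5, geom = 2

Step 1 — factor the characteristic polynomial to read off the algebraic multiplicities:
  χ_A(x) = (x + 4)^5

Step 2 — compute geometric multiplicities via the rank-nullity identity g(λ) = n − rank(A − λI):
  rank(A − (-4)·I) = 3, so dim ker(A − (-4)·I) = n − 3 = 2

Summary:
  λ = -4: algebraic multiplicity = 5, geometric multiplicity = 2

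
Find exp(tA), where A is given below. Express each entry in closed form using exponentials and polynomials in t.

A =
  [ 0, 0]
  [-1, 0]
e^{tA} =
  [1, 0]
  [-t, 1]

Strategy: write A = P · J · P⁻¹ where J is a Jordan canonical form, so e^{tA} = P · e^{tJ} · P⁻¹, and e^{tJ} can be computed block-by-block.

A has Jordan form
J =
  [0, 1]
  [0, 0]
(up to reordering of blocks).

Per-block formulas:
  For a 2×2 Jordan block J_2(0): exp(t · J_2(0)) = e^(0t)·(I + t·N), where N is the 2×2 nilpotent shift.

After assembling e^{tJ} and conjugating by P, we get:

e^{tA} =
  [1, 0]
  [-t, 1]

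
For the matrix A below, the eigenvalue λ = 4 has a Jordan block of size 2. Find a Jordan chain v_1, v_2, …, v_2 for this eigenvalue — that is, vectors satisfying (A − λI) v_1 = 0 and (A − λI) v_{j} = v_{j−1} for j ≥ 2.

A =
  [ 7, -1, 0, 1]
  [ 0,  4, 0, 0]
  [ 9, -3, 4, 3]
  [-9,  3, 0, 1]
A Jordan chain for λ = 4 of length 2:
v_1 = (3, 0, 9, -9)ᵀ
v_2 = (1, 0, 0, 0)ᵀ

Let N = A − (4)·I. We want v_2 with N^2 v_2 = 0 but N^1 v_2 ≠ 0; then v_{j-1} := N · v_j for j = 2, …, 2.

Pick v_2 = (1, 0, 0, 0)ᵀ.
Then v_1 = N · v_2 = (3, 0, 9, -9)ᵀ.

Sanity check: (A − (4)·I) v_1 = (0, 0, 0, 0)ᵀ = 0. ✓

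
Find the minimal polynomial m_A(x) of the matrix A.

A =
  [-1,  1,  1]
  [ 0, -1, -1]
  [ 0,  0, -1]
x^3 + 3*x^2 + 3*x + 1

The characteristic polynomial is χ_A(x) = (x + 1)^3, so the eigenvalues are known. The minimal polynomial is
  m_A(x) = Π_λ (x − λ)^{k_λ}
where k_λ is the size of the *largest* Jordan block for λ (equivalently, the smallest k with (A − λI)^k v = 0 for every generalised eigenvector v of λ).

  λ = -1: largest Jordan block has size 3, contributing (x + 1)^3

So m_A(x) = (x + 1)^3 = x^3 + 3*x^2 + 3*x + 1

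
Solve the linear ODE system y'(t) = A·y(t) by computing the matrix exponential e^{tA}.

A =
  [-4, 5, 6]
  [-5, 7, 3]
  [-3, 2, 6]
e^{tA} =
  [3*t^2*exp(3*t) - 7*t*exp(3*t) + exp(3*t), -3*t^2*exp(3*t)/2 + 5*t*exp(3*t), -9*t^2*exp(3*t)/2 + 6*t*exp(3*t)]
  [3*t^2*exp(3*t) - 5*t*exp(3*t), -3*t^2*exp(3*t)/2 + 4*t*exp(3*t) + exp(3*t), -9*t^2*exp(3*t)/2 + 3*t*exp(3*t)]
  [t^2*exp(3*t) - 3*t*exp(3*t), -t^2*exp(3*t)/2 + 2*t*exp(3*t), -3*t^2*exp(3*t)/2 + 3*t*exp(3*t) + exp(3*t)]

Strategy: write A = P · J · P⁻¹ where J is a Jordan canonical form, so e^{tA} = P · e^{tJ} · P⁻¹, and e^{tJ} can be computed block-by-block.

A has Jordan form
J =
  [3, 1, 0]
  [0, 3, 1]
  [0, 0, 3]
(up to reordering of blocks).

Per-block formulas:
  For a 3×3 Jordan block J_3(3): exp(t · J_3(3)) = e^(3t)·(I + t·N + (t^2/2)·N^2), where N is the 3×3 nilpotent shift.

After assembling e^{tJ} and conjugating by P, we get:

e^{tA} =
  [3*t^2*exp(3*t) - 7*t*exp(3*t) + exp(3*t), -3*t^2*exp(3*t)/2 + 5*t*exp(3*t), -9*t^2*exp(3*t)/2 + 6*t*exp(3*t)]
  [3*t^2*exp(3*t) - 5*t*exp(3*t), -3*t^2*exp(3*t)/2 + 4*t*exp(3*t) + exp(3*t), -9*t^2*exp(3*t)/2 + 3*t*exp(3*t)]
  [t^2*exp(3*t) - 3*t*exp(3*t), -t^2*exp(3*t)/2 + 2*t*exp(3*t), -3*t^2*exp(3*t)/2 + 3*t*exp(3*t) + exp(3*t)]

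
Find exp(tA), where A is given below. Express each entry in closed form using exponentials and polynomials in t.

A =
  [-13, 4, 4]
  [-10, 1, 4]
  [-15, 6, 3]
e^{tA} =
  [-10*t*exp(-3*t) + exp(-3*t), 4*t*exp(-3*t), 4*t*exp(-3*t)]
  [-10*t*exp(-3*t), 4*t*exp(-3*t) + exp(-3*t), 4*t*exp(-3*t)]
  [-15*t*exp(-3*t), 6*t*exp(-3*t), 6*t*exp(-3*t) + exp(-3*t)]

Strategy: write A = P · J · P⁻¹ where J is a Jordan canonical form, so e^{tA} = P · e^{tJ} · P⁻¹, and e^{tJ} can be computed block-by-block.

A has Jordan form
J =
  [-3,  1,  0]
  [ 0, -3,  0]
  [ 0,  0, -3]
(up to reordering of blocks).

Per-block formulas:
  For a 2×2 Jordan block J_2(-3): exp(t · J_2(-3)) = e^(-3t)·(I + t·N), where N is the 2×2 nilpotent shift.
  For a 1×1 block at λ = -3: exp(t · [-3]) = [e^(-3t)].

After assembling e^{tJ} and conjugating by P, we get:

e^{tA} =
  [-10*t*exp(-3*t) + exp(-3*t), 4*t*exp(-3*t), 4*t*exp(-3*t)]
  [-10*t*exp(-3*t), 4*t*exp(-3*t) + exp(-3*t), 4*t*exp(-3*t)]
  [-15*t*exp(-3*t), 6*t*exp(-3*t), 6*t*exp(-3*t) + exp(-3*t)]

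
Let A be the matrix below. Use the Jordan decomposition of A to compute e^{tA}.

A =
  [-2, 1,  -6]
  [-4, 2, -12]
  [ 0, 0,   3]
e^{tA} =
  [1 - 2*t, t, 2 - 2*exp(3*t)]
  [-4*t, 2*t + 1, 4 - 4*exp(3*t)]
  [0, 0, exp(3*t)]

Strategy: write A = P · J · P⁻¹ where J is a Jordan canonical form, so e^{tA} = P · e^{tJ} · P⁻¹, and e^{tJ} can be computed block-by-block.

A has Jordan form
J =
  [0, 1, 0]
  [0, 0, 0]
  [0, 0, 3]
(up to reordering of blocks).

Per-block formulas:
  For a 1×1 block at λ = 3: exp(t · [3]) = [e^(3t)].
  For a 2×2 Jordan block J_2(0): exp(t · J_2(0)) = e^(0t)·(I + t·N), where N is the 2×2 nilpotent shift.

After assembling e^{tJ} and conjugating by P, we get:

e^{tA} =
  [1 - 2*t, t, 2 - 2*exp(3*t)]
  [-4*t, 2*t + 1, 4 - 4*exp(3*t)]
  [0, 0, exp(3*t)]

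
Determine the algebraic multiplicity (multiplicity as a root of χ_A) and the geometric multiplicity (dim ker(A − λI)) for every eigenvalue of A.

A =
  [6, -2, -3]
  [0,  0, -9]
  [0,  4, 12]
λ = 6: alg = 3, geom = 2

Step 1 — factor the characteristic polynomial to read off the algebraic multiplicities:
  χ_A(x) = (x - 6)^3

Step 2 — compute geometric multiplicities via the rank-nullity identity g(λ) = n − rank(A − λI):
  rank(A − (6)·I) = 1, so dim ker(A − (6)·I) = n − 1 = 2

Summary:
  λ = 6: algebraic multiplicity = 3, geometric multiplicity = 2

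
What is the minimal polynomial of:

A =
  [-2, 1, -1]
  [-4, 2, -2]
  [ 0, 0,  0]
x^2

The characteristic polynomial is χ_A(x) = x^3, so the eigenvalues are known. The minimal polynomial is
  m_A(x) = Π_λ (x − λ)^{k_λ}
where k_λ is the size of the *largest* Jordan block for λ (equivalently, the smallest k with (A − λI)^k v = 0 for every generalised eigenvector v of λ).

  λ = 0: largest Jordan block has size 2, contributing (x − 0)^2

So m_A(x) = x^2 = x^2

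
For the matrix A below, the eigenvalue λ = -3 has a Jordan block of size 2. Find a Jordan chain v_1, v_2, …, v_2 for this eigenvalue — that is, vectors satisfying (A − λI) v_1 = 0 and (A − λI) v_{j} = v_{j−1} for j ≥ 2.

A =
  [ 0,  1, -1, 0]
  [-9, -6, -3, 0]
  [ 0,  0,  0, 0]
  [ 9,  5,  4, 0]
A Jordan chain for λ = -3 of length 2:
v_1 = (2, -6, 0, 4)ᵀ
v_2 = (1, -1, 0, 0)ᵀ

Let N = A − (-3)·I. We want v_2 with N^2 v_2 = 0 but N^1 v_2 ≠ 0; then v_{j-1} := N · v_j for j = 2, …, 2.

Pick v_2 = (1, -1, 0, 0)ᵀ.
Then v_1 = N · v_2 = (2, -6, 0, 4)ᵀ.

Sanity check: (A − (-3)·I) v_1 = (0, 0, 0, 0)ᵀ = 0. ✓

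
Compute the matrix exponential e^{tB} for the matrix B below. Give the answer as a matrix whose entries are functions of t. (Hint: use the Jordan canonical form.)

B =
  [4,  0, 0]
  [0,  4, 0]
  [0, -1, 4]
e^{tB} =
  [exp(4*t), 0, 0]
  [0, exp(4*t), 0]
  [0, -t*exp(4*t), exp(4*t)]

Strategy: write B = P · J · P⁻¹ where J is a Jordan canonical form, so e^{tB} = P · e^{tJ} · P⁻¹, and e^{tJ} can be computed block-by-block.

B has Jordan form
J =
  [4, 1, 0]
  [0, 4, 0]
  [0, 0, 4]
(up to reordering of blocks).

Per-block formulas:
  For a 2×2 Jordan block J_2(4): exp(t · J_2(4)) = e^(4t)·(I + t·N), where N is the 2×2 nilpotent shift.
  For a 1×1 block at λ = 4: exp(t · [4]) = [e^(4t)].

After assembling e^{tJ} and conjugating by P, we get:

e^{tB} =
  [exp(4*t), 0, 0]
  [0, exp(4*t), 0]
  [0, -t*exp(4*t), exp(4*t)]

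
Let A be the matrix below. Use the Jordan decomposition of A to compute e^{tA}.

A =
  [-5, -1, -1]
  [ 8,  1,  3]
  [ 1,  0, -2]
e^{tA} =
  [-3*t*exp(-2*t) + exp(-2*t), -t*exp(-2*t), -t*exp(-2*t)]
  [3*t^2*exp(-2*t)/2 + 8*t*exp(-2*t), t^2*exp(-2*t)/2 + 3*t*exp(-2*t) + exp(-2*t), t^2*exp(-2*t)/2 + 3*t*exp(-2*t)]
  [-3*t^2*exp(-2*t)/2 + t*exp(-2*t), -t^2*exp(-2*t)/2, -t^2*exp(-2*t)/2 + exp(-2*t)]

Strategy: write A = P · J · P⁻¹ where J is a Jordan canonical form, so e^{tA} = P · e^{tJ} · P⁻¹, and e^{tJ} can be computed block-by-block.

A has Jordan form
J =
  [-2,  1,  0]
  [ 0, -2,  1]
  [ 0,  0, -2]
(up to reordering of blocks).

Per-block formulas:
  For a 3×3 Jordan block J_3(-2): exp(t · J_3(-2)) = e^(-2t)·(I + t·N + (t^2/2)·N^2), where N is the 3×3 nilpotent shift.

After assembling e^{tJ} and conjugating by P, we get:

e^{tA} =
  [-3*t*exp(-2*t) + exp(-2*t), -t*exp(-2*t), -t*exp(-2*t)]
  [3*t^2*exp(-2*t)/2 + 8*t*exp(-2*t), t^2*exp(-2*t)/2 + 3*t*exp(-2*t) + exp(-2*t), t^2*exp(-2*t)/2 + 3*t*exp(-2*t)]
  [-3*t^2*exp(-2*t)/2 + t*exp(-2*t), -t^2*exp(-2*t)/2, -t^2*exp(-2*t)/2 + exp(-2*t)]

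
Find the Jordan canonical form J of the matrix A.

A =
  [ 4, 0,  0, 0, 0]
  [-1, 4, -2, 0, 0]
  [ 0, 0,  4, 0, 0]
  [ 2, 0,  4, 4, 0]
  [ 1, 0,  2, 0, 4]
J_2(4) ⊕ J_1(4) ⊕ J_1(4) ⊕ J_1(4)

The characteristic polynomial is
  det(x·I − A) = x^5 - 20*x^4 + 160*x^3 - 640*x^2 + 1280*x - 1024 = (x - 4)^5

Eigenvalues and multiplicities (the geometric multiplicity of λ is n − rank(A − λI), which equals the number of Jordan blocks for λ):
  λ = 4: algebraic multiplicity = 5, geometric multiplicity = 4

Determining the block sizes for each eigenvalue:
  λ = 4: 4 blocks summing to 5 forces exactly one block of size 2 and the rest size 1 → block sizes [2, 1, 1, 1]

Assembling the blocks gives a Jordan form
J =
  [4, 1, 0, 0, 0]
  [0, 4, 0, 0, 0]
  [0, 0, 4, 0, 0]
  [0, 0, 0, 4, 0]
  [0, 0, 0, 0, 4]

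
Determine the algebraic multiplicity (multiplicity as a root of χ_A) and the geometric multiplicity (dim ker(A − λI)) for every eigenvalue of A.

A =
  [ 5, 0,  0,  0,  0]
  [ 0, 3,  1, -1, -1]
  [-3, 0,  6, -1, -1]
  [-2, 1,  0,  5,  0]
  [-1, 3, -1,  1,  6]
λ = 5: alg = 5, geom = 2

Step 1 — factor the characteristic polynomial to read off the algebraic multiplicities:
  χ_A(x) = (x - 5)^5

Step 2 — compute geometric multiplicities via the rank-nullity identity g(λ) = n − rank(A − λI):
  rank(A − (5)·I) = 3, so dim ker(A − (5)·I) = n − 3 = 2

Summary:
  λ = 5: algebraic multiplicity = 5, geometric multiplicity = 2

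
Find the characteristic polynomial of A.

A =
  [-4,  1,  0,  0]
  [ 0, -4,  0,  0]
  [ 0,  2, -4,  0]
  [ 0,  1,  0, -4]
x^4 + 16*x^3 + 96*x^2 + 256*x + 256

Expanding det(x·I − A) (e.g. by cofactor expansion or by noting that A is similar to its Jordan form J, which has the same characteristic polynomial as A) gives
  χ_A(x) = x^4 + 16*x^3 + 96*x^2 + 256*x + 256
which factors as (x + 4)^4. The eigenvalues (with algebraic multiplicities) are λ = -4 with multiplicity 4.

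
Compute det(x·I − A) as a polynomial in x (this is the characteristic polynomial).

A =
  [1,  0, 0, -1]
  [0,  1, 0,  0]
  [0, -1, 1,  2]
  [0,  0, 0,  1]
x^4 - 4*x^3 + 6*x^2 - 4*x + 1

Expanding det(x·I − A) (e.g. by cofactor expansion or by noting that A is similar to its Jordan form J, which has the same characteristic polynomial as A) gives
  χ_A(x) = x^4 - 4*x^3 + 6*x^2 - 4*x + 1
which factors as (x - 1)^4. The eigenvalues (with algebraic multiplicities) are λ = 1 with multiplicity 4.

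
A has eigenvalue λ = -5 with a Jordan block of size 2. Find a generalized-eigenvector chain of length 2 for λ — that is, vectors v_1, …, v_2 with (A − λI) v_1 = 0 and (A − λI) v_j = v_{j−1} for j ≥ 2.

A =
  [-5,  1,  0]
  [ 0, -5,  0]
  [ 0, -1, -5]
A Jordan chain for λ = -5 of length 2:
v_1 = (1, 0, -1)ᵀ
v_2 = (0, 1, 0)ᵀ

Let N = A − (-5)·I. We want v_2 with N^2 v_2 = 0 but N^1 v_2 ≠ 0; then v_{j-1} := N · v_j for j = 2, …, 2.

Pick v_2 = (0, 1, 0)ᵀ.
Then v_1 = N · v_2 = (1, 0, -1)ᵀ.

Sanity check: (A − (-5)·I) v_1 = (0, 0, 0)ᵀ = 0. ✓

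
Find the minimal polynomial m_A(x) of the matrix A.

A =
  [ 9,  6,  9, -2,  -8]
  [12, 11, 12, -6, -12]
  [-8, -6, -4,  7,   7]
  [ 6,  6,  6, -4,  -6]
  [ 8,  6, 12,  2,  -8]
x^3 - 3*x^2 + 4

The characteristic polynomial is χ_A(x) = (x - 2)^3*(x + 1)^2, so the eigenvalues are known. The minimal polynomial is
  m_A(x) = Π_λ (x − λ)^{k_λ}
where k_λ is the size of the *largest* Jordan block for λ (equivalently, the smallest k with (A − λI)^k v = 0 for every generalised eigenvector v of λ).

  λ = -1: largest Jordan block has size 1, contributing (x + 1)
  λ = 2: largest Jordan block has size 2, contributing (x − 2)^2

So m_A(x) = (x - 2)^2*(x + 1) = x^3 - 3*x^2 + 4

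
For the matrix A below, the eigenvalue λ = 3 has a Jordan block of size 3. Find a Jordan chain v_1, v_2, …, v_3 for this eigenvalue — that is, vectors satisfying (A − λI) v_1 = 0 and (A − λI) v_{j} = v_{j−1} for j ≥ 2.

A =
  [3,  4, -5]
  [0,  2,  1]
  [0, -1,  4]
A Jordan chain for λ = 3 of length 3:
v_1 = (1, 0, 0)ᵀ
v_2 = (4, -1, -1)ᵀ
v_3 = (0, 1, 0)ᵀ

Let N = A − (3)·I. We want v_3 with N^3 v_3 = 0 but N^2 v_3 ≠ 0; then v_{j-1} := N · v_j for j = 3, …, 2.

Pick v_3 = (0, 1, 0)ᵀ.
Then v_2 = N · v_3 = (4, -1, -1)ᵀ.
Then v_1 = N · v_2 = (1, 0, 0)ᵀ.

Sanity check: (A − (3)·I) v_1 = (0, 0, 0)ᵀ = 0. ✓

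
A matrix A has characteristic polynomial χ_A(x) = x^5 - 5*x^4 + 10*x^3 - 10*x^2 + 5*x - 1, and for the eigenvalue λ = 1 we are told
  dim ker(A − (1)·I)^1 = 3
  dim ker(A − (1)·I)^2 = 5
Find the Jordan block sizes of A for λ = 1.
Block sizes for λ = 1: [2, 2, 1]

From the dimensions of kernels of powers, the number of Jordan blocks of size at least j is d_j − d_{j−1} where d_j = dim ker(N^j) (with d_0 = 0). Computing the differences gives [3, 2].
The number of blocks of size exactly k is (#blocks of size ≥ k) − (#blocks of size ≥ k + 1), so the partition is: 1 block(s) of size 1, 2 block(s) of size 2.
In nonincreasing order the block sizes are [2, 2, 1].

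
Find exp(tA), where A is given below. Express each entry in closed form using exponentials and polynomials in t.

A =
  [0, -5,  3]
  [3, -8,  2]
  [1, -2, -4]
e^{tA} =
  [2*t^2*exp(-4*t) + 4*t*exp(-4*t) + exp(-4*t), -3*t^2*exp(-4*t) - 5*t*exp(-4*t), t^2*exp(-4*t) + 3*t*exp(-4*t)]
  [t^2*exp(-4*t) + 3*t*exp(-4*t), -3*t^2*exp(-4*t)/2 - 4*t*exp(-4*t) + exp(-4*t), t^2*exp(-4*t)/2 + 2*t*exp(-4*t)]
  [-t^2*exp(-4*t) + t*exp(-4*t), 3*t^2*exp(-4*t)/2 - 2*t*exp(-4*t), -t^2*exp(-4*t)/2 + exp(-4*t)]

Strategy: write A = P · J · P⁻¹ where J is a Jordan canonical form, so e^{tA} = P · e^{tJ} · P⁻¹, and e^{tJ} can be computed block-by-block.

A has Jordan form
J =
  [-4,  1,  0]
  [ 0, -4,  1]
  [ 0,  0, -4]
(up to reordering of blocks).

Per-block formulas:
  For a 3×3 Jordan block J_3(-4): exp(t · J_3(-4)) = e^(-4t)·(I + t·N + (t^2/2)·N^2), where N is the 3×3 nilpotent shift.

After assembling e^{tJ} and conjugating by P, we get:

e^{tA} =
  [2*t^2*exp(-4*t) + 4*t*exp(-4*t) + exp(-4*t), -3*t^2*exp(-4*t) - 5*t*exp(-4*t), t^2*exp(-4*t) + 3*t*exp(-4*t)]
  [t^2*exp(-4*t) + 3*t*exp(-4*t), -3*t^2*exp(-4*t)/2 - 4*t*exp(-4*t) + exp(-4*t), t^2*exp(-4*t)/2 + 2*t*exp(-4*t)]
  [-t^2*exp(-4*t) + t*exp(-4*t), 3*t^2*exp(-4*t)/2 - 2*t*exp(-4*t), -t^2*exp(-4*t)/2 + exp(-4*t)]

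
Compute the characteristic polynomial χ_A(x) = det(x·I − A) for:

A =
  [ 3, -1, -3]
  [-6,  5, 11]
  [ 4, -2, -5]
x^3 - 3*x^2 + 3*x - 1

Expanding det(x·I − A) (e.g. by cofactor expansion or by noting that A is similar to its Jordan form J, which has the same characteristic polynomial as A) gives
  χ_A(x) = x^3 - 3*x^2 + 3*x - 1
which factors as (x - 1)^3. The eigenvalues (with algebraic multiplicities) are λ = 1 with multiplicity 3.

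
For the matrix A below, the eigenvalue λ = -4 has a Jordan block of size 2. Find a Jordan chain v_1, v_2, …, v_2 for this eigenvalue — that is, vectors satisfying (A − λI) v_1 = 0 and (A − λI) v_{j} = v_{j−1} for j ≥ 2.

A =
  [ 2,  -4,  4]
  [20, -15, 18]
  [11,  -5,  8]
A Jordan chain for λ = -4 of length 2:
v_1 = (-2, -2, 1)ᵀ
v_2 = (1, 2, 0)ᵀ

Let N = A − (-4)·I. We want v_2 with N^2 v_2 = 0 but N^1 v_2 ≠ 0; then v_{j-1} := N · v_j for j = 2, …, 2.

Pick v_2 = (1, 2, 0)ᵀ.
Then v_1 = N · v_2 = (-2, -2, 1)ᵀ.

Sanity check: (A − (-4)·I) v_1 = (0, 0, 0)ᵀ = 0. ✓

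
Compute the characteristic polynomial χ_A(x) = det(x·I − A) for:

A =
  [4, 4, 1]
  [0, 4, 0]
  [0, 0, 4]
x^3 - 12*x^2 + 48*x - 64

Expanding det(x·I − A) (e.g. by cofactor expansion or by noting that A is similar to its Jordan form J, which has the same characteristic polynomial as A) gives
  χ_A(x) = x^3 - 12*x^2 + 48*x - 64
which factors as (x - 4)^3. The eigenvalues (with algebraic multiplicities) are λ = 4 with multiplicity 3.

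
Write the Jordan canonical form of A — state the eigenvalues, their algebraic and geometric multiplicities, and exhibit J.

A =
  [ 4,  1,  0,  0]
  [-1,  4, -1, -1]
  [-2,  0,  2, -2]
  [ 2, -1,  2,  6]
J_3(4) ⊕ J_1(4)

The characteristic polynomial is
  det(x·I − A) = x^4 - 16*x^3 + 96*x^2 - 256*x + 256 = (x - 4)^4

Eigenvalues and multiplicities (the geometric multiplicity of λ is n − rank(A − λI), which equals the number of Jordan blocks for λ):
  λ = 4: algebraic multiplicity = 4, geometric multiplicity = 2

Determining the block sizes for each eigenvalue:
  λ = 4: with am = 4 and gm = 2, the partition is not yet determined (e.g. several partitions of 4 into 2 parts exist). Let N = A − (4)·I. Computing rank(N^1) = 2, rank(N^2) = 1, rank(N^3) = 0; the number of blocks of size ≥ j is rank(N^{j−1}) − rank(N^j), giving [2, 1, 1]. So we have 1 block(s) of size 3, 1 block(s) of size 1 → block sizes [3, 1]

Assembling the blocks gives a Jordan form
J =
  [4, 1, 0, 0]
  [0, 4, 1, 0]
  [0, 0, 4, 0]
  [0, 0, 0, 4]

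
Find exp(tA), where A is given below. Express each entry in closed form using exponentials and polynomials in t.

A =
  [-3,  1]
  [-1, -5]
e^{tA} =
  [t*exp(-4*t) + exp(-4*t), t*exp(-4*t)]
  [-t*exp(-4*t), -t*exp(-4*t) + exp(-4*t)]

Strategy: write A = P · J · P⁻¹ where J is a Jordan canonical form, so e^{tA} = P · e^{tJ} · P⁻¹, and e^{tJ} can be computed block-by-block.

A has Jordan form
J =
  [-4,  1]
  [ 0, -4]
(up to reordering of blocks).

Per-block formulas:
  For a 2×2 Jordan block J_2(-4): exp(t · J_2(-4)) = e^(-4t)·(I + t·N), where N is the 2×2 nilpotent shift.

After assembling e^{tJ} and conjugating by P, we get:

e^{tA} =
  [t*exp(-4*t) + exp(-4*t), t*exp(-4*t)]
  [-t*exp(-4*t), -t*exp(-4*t) + exp(-4*t)]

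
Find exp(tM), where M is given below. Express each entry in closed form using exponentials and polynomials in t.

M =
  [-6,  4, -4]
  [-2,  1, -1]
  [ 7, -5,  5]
e^{tM} =
  [1 - 6*t, 4*t, -4*t]
  [3*t^2/2 - 2*t, -t^2 + t + 1, t^2 - t]
  [3*t^2/2 + 7*t, -t^2 - 5*t, t^2 + 5*t + 1]

Strategy: write M = P · J · P⁻¹ where J is a Jordan canonical form, so e^{tM} = P · e^{tJ} · P⁻¹, and e^{tJ} can be computed block-by-block.

M has Jordan form
J =
  [0, 1, 0]
  [0, 0, 1]
  [0, 0, 0]
(up to reordering of blocks).

Per-block formulas:
  For a 3×3 Jordan block J_3(0): exp(t · J_3(0)) = e^(0t)·(I + t·N + (t^2/2)·N^2), where N is the 3×3 nilpotent shift.

After assembling e^{tJ} and conjugating by P, we get:

e^{tM} =
  [1 - 6*t, 4*t, -4*t]
  [3*t^2/2 - 2*t, -t^2 + t + 1, t^2 - t]
  [3*t^2/2 + 7*t, -t^2 - 5*t, t^2 + 5*t + 1]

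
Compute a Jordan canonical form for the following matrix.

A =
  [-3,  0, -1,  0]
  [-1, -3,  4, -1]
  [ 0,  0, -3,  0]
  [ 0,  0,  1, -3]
J_2(-3) ⊕ J_2(-3)

The characteristic polynomial is
  det(x·I − A) = x^4 + 12*x^3 + 54*x^2 + 108*x + 81 = (x + 3)^4

Eigenvalues and multiplicities (the geometric multiplicity of λ is n − rank(A − λI), which equals the number of Jordan blocks for λ):
  λ = -3: algebraic multiplicity = 4, geometric multiplicity = 2

Determining the block sizes for each eigenvalue:
  λ = -3: with am = 4 and gm = 2, the partition is not yet determined (e.g. several partitions of 4 into 2 parts exist). Let N = A − (-3)·I. Computing rank(N^1) = 2, rank(N^2) = 0; the number of blocks of size ≥ j is rank(N^{j−1}) − rank(N^j), giving [2, 2]. So we have 2 block(s) of size 2 → block sizes [2, 2]

Assembling the blocks gives a Jordan form
J =
  [-3,  1,  0,  0]
  [ 0, -3,  0,  0]
  [ 0,  0, -3,  1]
  [ 0,  0,  0, -3]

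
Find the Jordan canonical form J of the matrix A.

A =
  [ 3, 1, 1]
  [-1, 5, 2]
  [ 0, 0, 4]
J_3(4)

The characteristic polynomial is
  det(x·I − A) = x^3 - 12*x^2 + 48*x - 64 = (x - 4)^3

Eigenvalues and multiplicities (the geometric multiplicity of λ is n − rank(A − λI), which equals the number of Jordan blocks for λ):
  λ = 4: algebraic multiplicity = 3, geometric multiplicity = 1

Determining the block sizes for each eigenvalue:
  λ = 4: one block (gm = 1), so the single block has size am = 3 → block sizes [3]

Assembling the blocks gives a Jordan form
J =
  [4, 1, 0]
  [0, 4, 1]
  [0, 0, 4]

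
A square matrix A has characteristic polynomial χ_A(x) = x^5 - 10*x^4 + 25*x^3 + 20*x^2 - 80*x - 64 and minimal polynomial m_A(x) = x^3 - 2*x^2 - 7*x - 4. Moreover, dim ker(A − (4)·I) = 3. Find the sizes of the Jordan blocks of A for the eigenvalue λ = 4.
Block sizes for λ = 4: [1, 1, 1]

Step 1 — from the characteristic polynomial, algebraic multiplicity of λ = 4 is 3. From dim ker(A − (4)·I) = 3, there are exactly 3 Jordan blocks for λ = 4.
Step 2 — from the minimal polynomial, the factor (x − 4) tells us the largest block for λ = 4 has size 1.
Step 3 — with total size 3, 3 blocks, and largest block 1, the block sizes (in nonincreasing order) are [1, 1, 1].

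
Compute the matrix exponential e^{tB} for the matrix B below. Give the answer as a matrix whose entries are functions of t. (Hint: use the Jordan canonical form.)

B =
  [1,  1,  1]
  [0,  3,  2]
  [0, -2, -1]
e^{tB} =
  [exp(t), t*exp(t), t*exp(t)]
  [0, 2*t*exp(t) + exp(t), 2*t*exp(t)]
  [0, -2*t*exp(t), -2*t*exp(t) + exp(t)]

Strategy: write B = P · J · P⁻¹ where J is a Jordan canonical form, so e^{tB} = P · e^{tJ} · P⁻¹, and e^{tJ} can be computed block-by-block.

B has Jordan form
J =
  [1, 1, 0]
  [0, 1, 0]
  [0, 0, 1]
(up to reordering of blocks).

Per-block formulas:
  For a 1×1 block at λ = 1: exp(t · [1]) = [e^(1t)].
  For a 2×2 Jordan block J_2(1): exp(t · J_2(1)) = e^(1t)·(I + t·N), where N is the 2×2 nilpotent shift.

After assembling e^{tJ} and conjugating by P, we get:

e^{tB} =
  [exp(t), t*exp(t), t*exp(t)]
  [0, 2*t*exp(t) + exp(t), 2*t*exp(t)]
  [0, -2*t*exp(t), -2*t*exp(t) + exp(t)]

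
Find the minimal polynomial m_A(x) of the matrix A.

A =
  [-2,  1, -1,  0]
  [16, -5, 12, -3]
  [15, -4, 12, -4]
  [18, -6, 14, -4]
x^4 - x^3 - 9*x^2 - 11*x - 4

The characteristic polynomial is χ_A(x) = (x - 4)*(x + 1)^3, so the eigenvalues are known. The minimal polynomial is
  m_A(x) = Π_λ (x − λ)^{k_λ}
where k_λ is the size of the *largest* Jordan block for λ (equivalently, the smallest k with (A − λI)^k v = 0 for every generalised eigenvector v of λ).

  λ = -1: largest Jordan block has size 3, contributing (x + 1)^3
  λ = 4: largest Jordan block has size 1, contributing (x − 4)

So m_A(x) = (x - 4)*(x + 1)^3 = x^4 - x^3 - 9*x^2 - 11*x - 4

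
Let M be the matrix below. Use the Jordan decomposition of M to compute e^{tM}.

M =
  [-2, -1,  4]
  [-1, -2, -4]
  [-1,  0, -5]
e^{tM} =
  [-t^2*exp(-3*t) + t*exp(-3*t) + exp(-3*t), -t^2*exp(-3*t) - t*exp(-3*t), 4*t*exp(-3*t)]
  [t^2*exp(-3*t) - t*exp(-3*t), t^2*exp(-3*t) + t*exp(-3*t) + exp(-3*t), -4*t*exp(-3*t)]
  [t^2*exp(-3*t)/2 - t*exp(-3*t), t^2*exp(-3*t)/2, -2*t*exp(-3*t) + exp(-3*t)]

Strategy: write M = P · J · P⁻¹ where J is a Jordan canonical form, so e^{tM} = P · e^{tJ} · P⁻¹, and e^{tJ} can be computed block-by-block.

M has Jordan form
J =
  [-3,  1,  0]
  [ 0, -3,  1]
  [ 0,  0, -3]
(up to reordering of blocks).

Per-block formulas:
  For a 3×3 Jordan block J_3(-3): exp(t · J_3(-3)) = e^(-3t)·(I + t·N + (t^2/2)·N^2), where N is the 3×3 nilpotent shift.

After assembling e^{tJ} and conjugating by P, we get:

e^{tM} =
  [-t^2*exp(-3*t) + t*exp(-3*t) + exp(-3*t), -t^2*exp(-3*t) - t*exp(-3*t), 4*t*exp(-3*t)]
  [t^2*exp(-3*t) - t*exp(-3*t), t^2*exp(-3*t) + t*exp(-3*t) + exp(-3*t), -4*t*exp(-3*t)]
  [t^2*exp(-3*t)/2 - t*exp(-3*t), t^2*exp(-3*t)/2, -2*t*exp(-3*t) + exp(-3*t)]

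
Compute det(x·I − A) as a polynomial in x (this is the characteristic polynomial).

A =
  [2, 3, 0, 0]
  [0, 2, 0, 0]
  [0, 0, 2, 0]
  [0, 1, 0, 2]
x^4 - 8*x^3 + 24*x^2 - 32*x + 16

Expanding det(x·I − A) (e.g. by cofactor expansion or by noting that A is similar to its Jordan form J, which has the same characteristic polynomial as A) gives
  χ_A(x) = x^4 - 8*x^3 + 24*x^2 - 32*x + 16
which factors as (x - 2)^4. The eigenvalues (with algebraic multiplicities) are λ = 2 with multiplicity 4.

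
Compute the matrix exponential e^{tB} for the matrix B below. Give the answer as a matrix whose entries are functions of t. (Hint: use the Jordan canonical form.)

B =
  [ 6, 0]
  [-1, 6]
e^{tB} =
  [exp(6*t), 0]
  [-t*exp(6*t), exp(6*t)]

Strategy: write B = P · J · P⁻¹ where J is a Jordan canonical form, so e^{tB} = P · e^{tJ} · P⁻¹, and e^{tJ} can be computed block-by-block.

B has Jordan form
J =
  [6, 1]
  [0, 6]
(up to reordering of blocks).

Per-block formulas:
  For a 2×2 Jordan block J_2(6): exp(t · J_2(6)) = e^(6t)·(I + t·N), where N is the 2×2 nilpotent shift.

After assembling e^{tJ} and conjugating by P, we get:

e^{tB} =
  [exp(6*t), 0]
  [-t*exp(6*t), exp(6*t)]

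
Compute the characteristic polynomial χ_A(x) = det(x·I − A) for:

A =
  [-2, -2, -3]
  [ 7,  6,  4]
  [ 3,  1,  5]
x^3 - 9*x^2 + 27*x - 27

Expanding det(x·I − A) (e.g. by cofactor expansion or by noting that A is similar to its Jordan form J, which has the same characteristic polynomial as A) gives
  χ_A(x) = x^3 - 9*x^2 + 27*x - 27
which factors as (x - 3)^3. The eigenvalues (with algebraic multiplicities) are λ = 3 with multiplicity 3.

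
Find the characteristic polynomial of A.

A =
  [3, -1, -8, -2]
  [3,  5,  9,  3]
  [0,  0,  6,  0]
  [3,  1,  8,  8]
x^4 - 22*x^3 + 181*x^2 - 660*x + 900

Expanding det(x·I − A) (e.g. by cofactor expansion or by noting that A is similar to its Jordan form J, which has the same characteristic polynomial as A) gives
  χ_A(x) = x^4 - 22*x^3 + 181*x^2 - 660*x + 900
which factors as (x - 6)^2*(x - 5)^2. The eigenvalues (with algebraic multiplicities) are λ = 5 with multiplicity 2, λ = 6 with multiplicity 2.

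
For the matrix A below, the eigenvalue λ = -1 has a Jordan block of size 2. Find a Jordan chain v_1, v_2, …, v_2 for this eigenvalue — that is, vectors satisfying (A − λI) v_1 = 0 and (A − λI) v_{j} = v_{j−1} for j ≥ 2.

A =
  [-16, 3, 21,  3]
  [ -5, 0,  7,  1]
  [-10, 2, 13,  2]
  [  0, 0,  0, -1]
A Jordan chain for λ = -1 of length 2:
v_1 = (-15, -5, -10, 0)ᵀ
v_2 = (1, 0, 0, 0)ᵀ

Let N = A − (-1)·I. We want v_2 with N^2 v_2 = 0 but N^1 v_2 ≠ 0; then v_{j-1} := N · v_j for j = 2, …, 2.

Pick v_2 = (1, 0, 0, 0)ᵀ.
Then v_1 = N · v_2 = (-15, -5, -10, 0)ᵀ.

Sanity check: (A − (-1)·I) v_1 = (0, 0, 0, 0)ᵀ = 0. ✓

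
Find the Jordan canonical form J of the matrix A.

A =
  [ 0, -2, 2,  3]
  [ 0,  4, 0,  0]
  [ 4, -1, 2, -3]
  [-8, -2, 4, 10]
J_2(4) ⊕ J_2(4)

The characteristic polynomial is
  det(x·I − A) = x^4 - 16*x^3 + 96*x^2 - 256*x + 256 = (x - 4)^4

Eigenvalues and multiplicities (the geometric multiplicity of λ is n − rank(A − λI), which equals the number of Jordan blocks for λ):
  λ = 4: algebraic multiplicity = 4, geometric multiplicity = 2

Determining the block sizes for each eigenvalue:
  λ = 4: with am = 4 and gm = 2, the partition is not yet determined (e.g. several partitions of 4 into 2 parts exist). Let N = A − (4)·I. Computing rank(N^1) = 2, rank(N^2) = 0; the number of blocks of size ≥ j is rank(N^{j−1}) − rank(N^j), giving [2, 2]. So we have 2 block(s) of size 2 → block sizes [2, 2]

Assembling the blocks gives a Jordan form
J =
  [4, 1, 0, 0]
  [0, 4, 0, 0]
  [0, 0, 4, 1]
  [0, 0, 0, 4]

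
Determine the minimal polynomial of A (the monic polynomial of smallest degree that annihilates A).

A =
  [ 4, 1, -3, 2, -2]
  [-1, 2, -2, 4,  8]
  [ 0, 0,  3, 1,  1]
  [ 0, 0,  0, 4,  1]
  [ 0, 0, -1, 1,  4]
x^4 - 14*x^3 + 73*x^2 - 168*x + 144

The characteristic polynomial is χ_A(x) = (x - 4)^2*(x - 3)^3, so the eigenvalues are known. The minimal polynomial is
  m_A(x) = Π_λ (x − λ)^{k_λ}
where k_λ is the size of the *largest* Jordan block for λ (equivalently, the smallest k with (A − λI)^k v = 0 for every generalised eigenvector v of λ).

  λ = 3: largest Jordan block has size 2, contributing (x − 3)^2
  λ = 4: largest Jordan block has size 2, contributing (x − 4)^2

So m_A(x) = (x - 4)^2*(x - 3)^2 = x^4 - 14*x^3 + 73*x^2 - 168*x + 144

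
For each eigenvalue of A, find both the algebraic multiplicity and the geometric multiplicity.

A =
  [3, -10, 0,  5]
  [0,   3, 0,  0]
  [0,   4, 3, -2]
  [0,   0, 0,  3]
λ = 3: alg = 4, geom = 3

Step 1 — factor the characteristic polynomial to read off the algebraic multiplicities:
  χ_A(x) = (x - 3)^4

Step 2 — compute geometric multiplicities via the rank-nullity identity g(λ) = n − rank(A − λI):
  rank(A − (3)·I) = 1, so dim ker(A − (3)·I) = n − 1 = 3

Summary:
  λ = 3: algebraic multiplicity = 4, geometric multiplicity = 3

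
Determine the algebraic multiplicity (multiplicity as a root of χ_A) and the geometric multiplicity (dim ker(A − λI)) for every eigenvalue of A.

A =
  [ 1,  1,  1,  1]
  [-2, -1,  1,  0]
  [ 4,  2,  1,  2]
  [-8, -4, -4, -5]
λ = -1: alg = 4, geom = 2

Step 1 — factor the characteristic polynomial to read off the algebraic multiplicities:
  χ_A(x) = (x + 1)^4

Step 2 — compute geometric multiplicities via the rank-nullity identity g(λ) = n − rank(A − λI):
  rank(A − (-1)·I) = 2, so dim ker(A − (-1)·I) = n − 2 = 2

Summary:
  λ = -1: algebraic multiplicity = 4, geometric multiplicity = 2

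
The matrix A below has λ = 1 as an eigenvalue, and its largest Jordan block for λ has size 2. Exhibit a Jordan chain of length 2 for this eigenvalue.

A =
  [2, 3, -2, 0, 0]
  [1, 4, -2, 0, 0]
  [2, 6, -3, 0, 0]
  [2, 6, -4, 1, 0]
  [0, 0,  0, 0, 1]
A Jordan chain for λ = 1 of length 2:
v_1 = (1, 1, 2, 2, 0)ᵀ
v_2 = (1, 0, 0, 0, 0)ᵀ

Let N = A − (1)·I. We want v_2 with N^2 v_2 = 0 but N^1 v_2 ≠ 0; then v_{j-1} := N · v_j for j = 2, …, 2.

Pick v_2 = (1, 0, 0, 0, 0)ᵀ.
Then v_1 = N · v_2 = (1, 1, 2, 2, 0)ᵀ.

Sanity check: (A − (1)·I) v_1 = (0, 0, 0, 0, 0)ᵀ = 0. ✓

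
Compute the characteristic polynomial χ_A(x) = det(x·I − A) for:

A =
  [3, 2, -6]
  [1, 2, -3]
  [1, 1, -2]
x^3 - 3*x^2 + 3*x - 1

Expanding det(x·I − A) (e.g. by cofactor expansion or by noting that A is similar to its Jordan form J, which has the same characteristic polynomial as A) gives
  χ_A(x) = x^3 - 3*x^2 + 3*x - 1
which factors as (x - 1)^3. The eigenvalues (with algebraic multiplicities) are λ = 1 with multiplicity 3.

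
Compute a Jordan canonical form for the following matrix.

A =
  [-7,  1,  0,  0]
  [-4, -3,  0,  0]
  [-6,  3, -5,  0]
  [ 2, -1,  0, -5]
J_2(-5) ⊕ J_1(-5) ⊕ J_1(-5)

The characteristic polynomial is
  det(x·I − A) = x^4 + 20*x^3 + 150*x^2 + 500*x + 625 = (x + 5)^4

Eigenvalues and multiplicities (the geometric multiplicity of λ is n − rank(A − λI), which equals the number of Jordan blocks for λ):
  λ = -5: algebraic multiplicity = 4, geometric multiplicity = 3

Determining the block sizes for each eigenvalue:
  λ = -5: 3 blocks summing to 4 forces exactly one block of size 2 and the rest size 1 → block sizes [2, 1, 1]

Assembling the blocks gives a Jordan form
J =
  [-5,  1,  0,  0]
  [ 0, -5,  0,  0]
  [ 0,  0, -5,  0]
  [ 0,  0,  0, -5]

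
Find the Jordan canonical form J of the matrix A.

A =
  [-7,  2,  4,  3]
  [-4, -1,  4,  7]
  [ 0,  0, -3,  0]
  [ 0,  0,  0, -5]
J_2(-5) ⊕ J_1(-3) ⊕ J_1(-3)

The characteristic polynomial is
  det(x·I − A) = x^4 + 16*x^3 + 94*x^2 + 240*x + 225 = (x + 3)^2*(x + 5)^2

Eigenvalues and multiplicities (the geometric multiplicity of λ is n − rank(A − λI), which equals the number of Jordan blocks for λ):
  λ = -5: algebraic multiplicity = 2, geometric multiplicity = 1
  λ = -3: algebraic multiplicity = 2, geometric multiplicity = 2

Determining the block sizes for each eigenvalue:
  λ = -5: one block (gm = 1), so the single block has size am = 2 → block sizes [2]
  λ = -3: gm = am = 2, so every block has size 1 → block sizes [1, 1]

Assembling the blocks gives a Jordan form
J =
  [-5,  1,  0,  0]
  [ 0, -5,  0,  0]
  [ 0,  0, -3,  0]
  [ 0,  0,  0, -3]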